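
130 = 130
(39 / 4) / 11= 0.89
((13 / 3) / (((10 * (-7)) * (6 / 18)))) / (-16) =13 / 1120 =0.01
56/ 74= 0.76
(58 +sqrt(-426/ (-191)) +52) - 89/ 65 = sqrt(81366)/ 191 +7061/ 65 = 110.12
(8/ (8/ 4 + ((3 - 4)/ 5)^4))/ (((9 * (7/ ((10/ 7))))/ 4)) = 200000/ 551691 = 0.36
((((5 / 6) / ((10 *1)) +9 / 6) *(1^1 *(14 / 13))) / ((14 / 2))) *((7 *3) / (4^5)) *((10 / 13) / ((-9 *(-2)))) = 665 / 3115008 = 0.00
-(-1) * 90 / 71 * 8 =10.14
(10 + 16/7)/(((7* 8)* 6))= 43/1176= 0.04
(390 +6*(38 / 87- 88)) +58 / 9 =-128.93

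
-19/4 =-4.75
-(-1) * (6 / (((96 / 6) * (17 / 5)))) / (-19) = -15 / 2584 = -0.01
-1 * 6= -6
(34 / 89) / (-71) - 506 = -3197448 / 6319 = -506.01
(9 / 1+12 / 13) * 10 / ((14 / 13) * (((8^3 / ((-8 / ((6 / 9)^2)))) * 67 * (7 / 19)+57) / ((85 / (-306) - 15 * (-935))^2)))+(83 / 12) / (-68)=-5900832229959559 / 210043568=-28093372.66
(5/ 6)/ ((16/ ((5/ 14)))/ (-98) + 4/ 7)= 175/ 24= 7.29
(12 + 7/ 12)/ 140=151/ 1680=0.09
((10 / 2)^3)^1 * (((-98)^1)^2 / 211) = 1200500 / 211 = 5689.57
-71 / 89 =-0.80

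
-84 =-84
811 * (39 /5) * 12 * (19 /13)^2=10539756 /65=162150.09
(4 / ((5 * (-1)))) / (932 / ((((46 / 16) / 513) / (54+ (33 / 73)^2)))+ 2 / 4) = -0.00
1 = 1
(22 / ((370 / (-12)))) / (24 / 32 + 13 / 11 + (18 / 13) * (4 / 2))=-75504 / 497465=-0.15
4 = 4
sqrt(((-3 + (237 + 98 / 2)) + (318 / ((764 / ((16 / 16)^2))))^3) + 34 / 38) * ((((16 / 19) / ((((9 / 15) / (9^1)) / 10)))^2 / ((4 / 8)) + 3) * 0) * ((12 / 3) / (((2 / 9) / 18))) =0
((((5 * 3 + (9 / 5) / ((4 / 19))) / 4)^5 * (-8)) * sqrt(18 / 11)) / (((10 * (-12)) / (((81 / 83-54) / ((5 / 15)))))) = -306039271101407253 * sqrt(22) / 14958592000000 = -95961.67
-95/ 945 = -19/ 189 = -0.10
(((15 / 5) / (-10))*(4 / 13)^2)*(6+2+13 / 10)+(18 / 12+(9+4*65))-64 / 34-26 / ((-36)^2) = 12488936119 / 46542600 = 268.33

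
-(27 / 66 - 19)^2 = -167281 / 484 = -345.62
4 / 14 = 2 / 7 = 0.29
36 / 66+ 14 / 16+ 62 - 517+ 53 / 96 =-478397 / 1056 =-453.03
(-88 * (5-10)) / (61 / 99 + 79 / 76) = 3310560 / 12457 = 265.76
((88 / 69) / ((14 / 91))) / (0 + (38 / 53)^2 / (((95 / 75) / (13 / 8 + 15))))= 3213496 / 2615445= 1.23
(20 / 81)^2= 0.06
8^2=64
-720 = -720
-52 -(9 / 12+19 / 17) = -3663 / 68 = -53.87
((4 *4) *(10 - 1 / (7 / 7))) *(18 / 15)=864 / 5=172.80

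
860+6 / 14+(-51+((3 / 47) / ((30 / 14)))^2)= 312905193 / 386575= 809.43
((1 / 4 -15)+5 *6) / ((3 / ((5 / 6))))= 305 / 72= 4.24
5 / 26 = 0.19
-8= -8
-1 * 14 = -14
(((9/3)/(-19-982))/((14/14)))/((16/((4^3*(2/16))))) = -3/2002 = -0.00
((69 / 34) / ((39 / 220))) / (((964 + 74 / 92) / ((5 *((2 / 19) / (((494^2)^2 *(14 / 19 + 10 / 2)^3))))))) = 145475 / 261926510975665587818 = 0.00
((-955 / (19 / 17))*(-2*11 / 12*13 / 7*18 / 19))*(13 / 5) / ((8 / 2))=18108519 / 10108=1791.50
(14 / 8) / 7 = 1 / 4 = 0.25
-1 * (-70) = 70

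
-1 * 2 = -2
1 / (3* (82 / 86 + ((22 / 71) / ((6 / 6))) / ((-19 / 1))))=58007 / 163089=0.36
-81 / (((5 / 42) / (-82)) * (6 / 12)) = 557928 / 5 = 111585.60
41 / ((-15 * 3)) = -41 / 45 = -0.91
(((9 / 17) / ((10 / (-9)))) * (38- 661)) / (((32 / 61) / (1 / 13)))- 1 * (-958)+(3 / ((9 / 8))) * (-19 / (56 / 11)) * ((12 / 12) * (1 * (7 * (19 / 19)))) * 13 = 20337769 / 212160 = 95.86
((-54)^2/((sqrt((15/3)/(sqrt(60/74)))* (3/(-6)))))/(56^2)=-729* 185^(3/4)* 6^(1/4)/72520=-0.79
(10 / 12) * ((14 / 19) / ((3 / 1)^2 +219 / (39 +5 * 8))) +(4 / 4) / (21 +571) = 0.05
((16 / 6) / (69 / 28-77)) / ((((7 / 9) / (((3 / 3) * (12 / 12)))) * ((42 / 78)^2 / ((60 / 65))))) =-14976 / 102263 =-0.15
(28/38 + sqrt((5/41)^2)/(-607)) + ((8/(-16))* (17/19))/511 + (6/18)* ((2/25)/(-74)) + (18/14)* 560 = 966531224612159/1341034750650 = 720.74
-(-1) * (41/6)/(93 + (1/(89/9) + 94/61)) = 5429/75192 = 0.07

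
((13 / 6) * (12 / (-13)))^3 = -8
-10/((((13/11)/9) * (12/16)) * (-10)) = 132/13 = 10.15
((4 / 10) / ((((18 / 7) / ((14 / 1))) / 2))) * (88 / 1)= 17248 / 45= 383.29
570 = 570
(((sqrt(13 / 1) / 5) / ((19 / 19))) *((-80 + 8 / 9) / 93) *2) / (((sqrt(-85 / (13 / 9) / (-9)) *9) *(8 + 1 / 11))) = -0.01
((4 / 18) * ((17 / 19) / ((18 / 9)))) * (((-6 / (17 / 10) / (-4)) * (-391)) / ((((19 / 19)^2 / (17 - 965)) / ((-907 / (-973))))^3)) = 414259407998703668160 / 17502179023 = 23669019009.25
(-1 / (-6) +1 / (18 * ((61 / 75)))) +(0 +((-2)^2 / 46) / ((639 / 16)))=212609 / 896517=0.24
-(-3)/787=3/787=0.00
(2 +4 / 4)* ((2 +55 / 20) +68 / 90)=991 / 60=16.52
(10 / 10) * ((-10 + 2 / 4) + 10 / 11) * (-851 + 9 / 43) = 3457188 / 473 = 7309.07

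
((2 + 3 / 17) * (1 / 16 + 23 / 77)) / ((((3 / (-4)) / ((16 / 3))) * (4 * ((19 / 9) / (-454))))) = 7475110 / 24871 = 300.56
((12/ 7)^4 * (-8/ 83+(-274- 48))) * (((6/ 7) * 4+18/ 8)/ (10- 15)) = 22035659904/ 6974905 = 3159.28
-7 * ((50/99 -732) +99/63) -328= 473365/99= 4781.46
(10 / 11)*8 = 80 / 11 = 7.27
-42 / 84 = -1 / 2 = -0.50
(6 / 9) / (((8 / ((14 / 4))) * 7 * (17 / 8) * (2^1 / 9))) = 3 / 34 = 0.09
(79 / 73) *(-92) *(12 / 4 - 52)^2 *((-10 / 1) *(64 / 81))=11168299520 / 5913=1888770.42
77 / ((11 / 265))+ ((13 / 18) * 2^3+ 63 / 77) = 184298 / 99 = 1861.60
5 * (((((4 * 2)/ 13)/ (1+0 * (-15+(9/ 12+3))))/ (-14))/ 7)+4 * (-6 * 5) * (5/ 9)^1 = -127460/ 1911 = -66.70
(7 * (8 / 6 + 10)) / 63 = 34 / 27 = 1.26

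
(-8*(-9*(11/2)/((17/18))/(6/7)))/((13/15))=124740/221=564.43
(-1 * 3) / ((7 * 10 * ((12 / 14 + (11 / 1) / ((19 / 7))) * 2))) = -0.00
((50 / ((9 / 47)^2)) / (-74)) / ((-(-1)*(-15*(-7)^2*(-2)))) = -11045 / 881118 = -0.01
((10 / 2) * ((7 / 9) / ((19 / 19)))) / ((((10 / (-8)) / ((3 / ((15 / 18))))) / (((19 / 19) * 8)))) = -448 / 5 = -89.60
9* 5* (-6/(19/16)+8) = 2520/19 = 132.63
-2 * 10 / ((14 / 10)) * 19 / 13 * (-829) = 17308.79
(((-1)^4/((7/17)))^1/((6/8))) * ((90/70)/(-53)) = -204/2597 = -0.08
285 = 285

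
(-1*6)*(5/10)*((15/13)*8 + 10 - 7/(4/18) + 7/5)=4239/130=32.61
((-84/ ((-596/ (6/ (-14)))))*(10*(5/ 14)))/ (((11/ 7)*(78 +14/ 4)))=-450/ 267157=-0.00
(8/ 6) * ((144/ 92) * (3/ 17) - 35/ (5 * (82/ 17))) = -1.57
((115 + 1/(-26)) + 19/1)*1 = 3483/26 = 133.96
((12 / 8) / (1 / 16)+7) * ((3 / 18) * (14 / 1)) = 217 / 3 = 72.33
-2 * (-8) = 16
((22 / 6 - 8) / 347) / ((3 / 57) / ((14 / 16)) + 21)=-1729 / 2915841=-0.00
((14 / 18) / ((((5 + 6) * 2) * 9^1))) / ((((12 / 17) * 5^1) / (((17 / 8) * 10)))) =2023 / 85536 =0.02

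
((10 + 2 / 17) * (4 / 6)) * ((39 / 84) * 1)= 3.13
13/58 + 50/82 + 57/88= 155025/104632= 1.48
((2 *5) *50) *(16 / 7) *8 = 64000 / 7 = 9142.86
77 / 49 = 11 / 7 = 1.57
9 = 9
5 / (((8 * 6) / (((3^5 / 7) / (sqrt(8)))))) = 405 * sqrt(2) / 448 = 1.28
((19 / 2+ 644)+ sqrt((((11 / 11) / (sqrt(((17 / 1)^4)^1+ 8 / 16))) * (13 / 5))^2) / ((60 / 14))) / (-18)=-1307 / 36 - 91 * sqrt(334086) / 451016100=-36.31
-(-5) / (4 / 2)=5 / 2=2.50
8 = 8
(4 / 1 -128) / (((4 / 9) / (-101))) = 28179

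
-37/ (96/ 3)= -37/ 32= -1.16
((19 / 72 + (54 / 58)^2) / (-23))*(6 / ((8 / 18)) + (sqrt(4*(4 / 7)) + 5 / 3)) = -6230497 / 8356176- 9781*sqrt(7) / 348174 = -0.82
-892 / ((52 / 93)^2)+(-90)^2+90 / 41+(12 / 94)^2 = 321372134073 / 61224644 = 5249.06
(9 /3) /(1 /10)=30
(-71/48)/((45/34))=-1207/1080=-1.12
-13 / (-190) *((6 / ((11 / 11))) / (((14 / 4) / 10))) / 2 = 0.59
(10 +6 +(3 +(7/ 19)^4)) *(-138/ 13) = -342033000/ 1694173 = -201.89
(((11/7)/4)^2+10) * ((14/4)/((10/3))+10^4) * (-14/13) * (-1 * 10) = 1592367181/1456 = 1093658.78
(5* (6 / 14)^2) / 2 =45 / 98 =0.46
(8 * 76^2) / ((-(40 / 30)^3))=-19494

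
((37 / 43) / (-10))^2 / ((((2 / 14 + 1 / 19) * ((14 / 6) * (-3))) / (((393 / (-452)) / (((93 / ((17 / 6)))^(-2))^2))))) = 61939317062855763 / 11342907665050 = 5460.62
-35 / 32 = -1.09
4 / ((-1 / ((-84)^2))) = -28224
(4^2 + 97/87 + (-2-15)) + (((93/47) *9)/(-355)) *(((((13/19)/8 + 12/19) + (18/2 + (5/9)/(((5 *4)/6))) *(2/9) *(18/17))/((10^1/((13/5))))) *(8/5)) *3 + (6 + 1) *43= 35274487960237/117216296250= 300.94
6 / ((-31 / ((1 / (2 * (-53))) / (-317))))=-3 / 520831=-0.00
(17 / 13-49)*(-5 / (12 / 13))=775 / 3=258.33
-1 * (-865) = 865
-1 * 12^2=-144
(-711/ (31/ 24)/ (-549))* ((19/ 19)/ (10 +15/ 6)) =3792/ 47275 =0.08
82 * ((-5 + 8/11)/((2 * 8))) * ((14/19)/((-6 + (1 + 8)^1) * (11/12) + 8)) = -13489/8987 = -1.50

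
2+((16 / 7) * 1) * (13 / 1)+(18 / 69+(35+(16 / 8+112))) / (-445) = 2248139 / 71645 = 31.38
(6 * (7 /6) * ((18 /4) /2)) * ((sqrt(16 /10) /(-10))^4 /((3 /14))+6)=94.52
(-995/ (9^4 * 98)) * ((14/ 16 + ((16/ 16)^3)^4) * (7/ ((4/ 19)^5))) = -12318592525/ 250822656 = -49.11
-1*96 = -96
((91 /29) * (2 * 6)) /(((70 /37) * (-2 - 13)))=-962 /725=-1.33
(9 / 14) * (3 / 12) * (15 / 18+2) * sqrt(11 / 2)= 51 * sqrt(22) / 224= 1.07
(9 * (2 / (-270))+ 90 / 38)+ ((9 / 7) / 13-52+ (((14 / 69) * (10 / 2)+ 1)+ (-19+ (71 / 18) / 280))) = -381214021 / 5726448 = -66.57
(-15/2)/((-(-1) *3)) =-5/2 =-2.50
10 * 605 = 6050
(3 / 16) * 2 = 3 / 8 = 0.38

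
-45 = -45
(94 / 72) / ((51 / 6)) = 47 / 306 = 0.15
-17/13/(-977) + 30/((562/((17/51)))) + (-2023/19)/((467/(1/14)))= 180296863/63335136826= 0.00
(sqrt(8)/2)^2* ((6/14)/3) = 2/7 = 0.29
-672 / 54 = -112 / 9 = -12.44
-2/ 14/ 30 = -1/ 210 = -0.00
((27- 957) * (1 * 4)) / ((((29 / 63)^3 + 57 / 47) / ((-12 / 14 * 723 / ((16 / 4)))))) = 3386600489790 / 7699481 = 439847.89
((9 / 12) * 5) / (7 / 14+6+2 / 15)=225 / 398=0.57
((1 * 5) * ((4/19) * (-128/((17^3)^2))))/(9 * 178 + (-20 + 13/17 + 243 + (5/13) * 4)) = -16640/5447172051511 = -0.00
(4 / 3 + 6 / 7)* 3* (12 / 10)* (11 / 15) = 1012 / 175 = 5.78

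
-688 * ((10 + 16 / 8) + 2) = -9632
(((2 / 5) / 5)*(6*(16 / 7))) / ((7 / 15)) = 576 / 245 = 2.35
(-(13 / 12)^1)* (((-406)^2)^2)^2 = -2399339090041076153152 / 3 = -799779696680358717717.33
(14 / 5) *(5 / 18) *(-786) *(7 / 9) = -475.48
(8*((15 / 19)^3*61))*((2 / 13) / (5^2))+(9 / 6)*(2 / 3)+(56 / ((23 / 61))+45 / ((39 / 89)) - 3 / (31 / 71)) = 15691893895 / 63576071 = 246.82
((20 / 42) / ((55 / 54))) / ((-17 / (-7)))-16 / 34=-52 / 187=-0.28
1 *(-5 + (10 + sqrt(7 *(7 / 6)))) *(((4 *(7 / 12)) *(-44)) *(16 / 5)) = -4928 / 3 - 17248 *sqrt(6) / 45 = -2581.53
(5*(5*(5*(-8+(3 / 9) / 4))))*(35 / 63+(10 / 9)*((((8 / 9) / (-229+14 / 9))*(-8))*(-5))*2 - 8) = 1704644375 / 221076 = 7710.67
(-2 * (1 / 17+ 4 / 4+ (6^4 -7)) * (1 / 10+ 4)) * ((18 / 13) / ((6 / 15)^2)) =-3112515 / 34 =-91544.56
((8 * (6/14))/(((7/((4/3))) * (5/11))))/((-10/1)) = -176/1225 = -0.14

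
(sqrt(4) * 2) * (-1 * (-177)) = 708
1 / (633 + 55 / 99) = 0.00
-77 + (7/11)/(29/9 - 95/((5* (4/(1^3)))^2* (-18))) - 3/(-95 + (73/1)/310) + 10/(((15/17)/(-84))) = -516286268529/501847291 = -1028.77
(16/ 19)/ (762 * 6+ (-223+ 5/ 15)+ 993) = 48/ 304513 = 0.00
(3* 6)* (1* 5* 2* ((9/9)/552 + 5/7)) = 41505/322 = 128.90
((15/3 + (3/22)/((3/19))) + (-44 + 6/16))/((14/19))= -63137/1232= -51.25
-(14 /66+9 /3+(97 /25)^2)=-376747 /20625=-18.27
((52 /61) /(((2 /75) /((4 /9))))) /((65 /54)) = 720 /61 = 11.80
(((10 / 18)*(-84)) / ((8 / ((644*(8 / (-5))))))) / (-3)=-18032 / 9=-2003.56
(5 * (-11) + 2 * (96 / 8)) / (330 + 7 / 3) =-93 / 997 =-0.09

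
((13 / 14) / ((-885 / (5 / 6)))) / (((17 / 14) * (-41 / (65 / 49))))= 0.00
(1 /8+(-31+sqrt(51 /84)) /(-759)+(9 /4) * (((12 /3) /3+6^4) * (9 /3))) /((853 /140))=1437.28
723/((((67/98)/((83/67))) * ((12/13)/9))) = 114677199/8978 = 12773.13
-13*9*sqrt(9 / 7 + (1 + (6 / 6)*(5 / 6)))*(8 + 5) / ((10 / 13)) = -6591*sqrt(5502) / 140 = -3492.08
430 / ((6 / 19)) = 4085 / 3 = 1361.67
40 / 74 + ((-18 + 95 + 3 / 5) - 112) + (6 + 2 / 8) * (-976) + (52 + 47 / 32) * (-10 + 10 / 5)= -4855591 / 740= -6561.61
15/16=0.94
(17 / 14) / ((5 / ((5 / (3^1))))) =17 / 42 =0.40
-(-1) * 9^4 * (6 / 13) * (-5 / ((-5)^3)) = 39366 / 325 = 121.13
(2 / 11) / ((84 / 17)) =0.04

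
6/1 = 6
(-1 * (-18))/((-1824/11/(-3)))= 99/304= 0.33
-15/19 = -0.79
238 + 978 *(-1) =-740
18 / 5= 3.60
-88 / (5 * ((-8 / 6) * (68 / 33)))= 1089 / 170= 6.41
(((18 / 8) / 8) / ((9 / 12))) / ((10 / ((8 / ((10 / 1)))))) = 3 / 100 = 0.03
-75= -75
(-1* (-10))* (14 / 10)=14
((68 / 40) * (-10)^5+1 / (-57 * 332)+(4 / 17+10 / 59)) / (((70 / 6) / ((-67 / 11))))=216190478376553 / 2435865740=88753.04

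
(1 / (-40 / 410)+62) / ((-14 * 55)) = -207 / 3080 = -0.07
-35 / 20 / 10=-7 / 40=-0.18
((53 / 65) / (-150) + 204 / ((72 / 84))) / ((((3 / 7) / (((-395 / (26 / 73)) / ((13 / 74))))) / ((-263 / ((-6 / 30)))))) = -911542909820333 / 197730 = -4610038485.92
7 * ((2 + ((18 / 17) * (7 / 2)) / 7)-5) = -294 / 17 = -17.29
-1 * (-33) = 33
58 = 58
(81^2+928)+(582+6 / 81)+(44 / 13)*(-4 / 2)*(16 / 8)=2828195 / 351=8057.54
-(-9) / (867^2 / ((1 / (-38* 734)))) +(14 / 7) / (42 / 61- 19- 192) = -284207276133 / 29886024433828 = -0.01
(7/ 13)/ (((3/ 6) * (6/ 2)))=14/ 39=0.36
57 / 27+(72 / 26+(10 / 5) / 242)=69208 / 14157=4.89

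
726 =726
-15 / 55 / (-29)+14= 4469 / 319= 14.01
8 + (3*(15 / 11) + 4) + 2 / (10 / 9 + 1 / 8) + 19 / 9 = 174634 / 8811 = 19.82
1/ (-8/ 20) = -5/ 2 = -2.50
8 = 8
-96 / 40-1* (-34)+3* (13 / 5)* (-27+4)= -739 / 5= -147.80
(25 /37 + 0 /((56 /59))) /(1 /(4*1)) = 2.70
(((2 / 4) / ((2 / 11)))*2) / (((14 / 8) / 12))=264 / 7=37.71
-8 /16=-1 /2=-0.50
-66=-66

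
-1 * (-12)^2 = -144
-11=-11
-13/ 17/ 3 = -13/ 51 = -0.25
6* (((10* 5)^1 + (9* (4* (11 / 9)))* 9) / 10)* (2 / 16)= 669 / 20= 33.45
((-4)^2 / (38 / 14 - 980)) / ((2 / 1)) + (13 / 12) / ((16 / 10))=439289 / 656736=0.67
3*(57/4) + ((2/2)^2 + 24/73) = 12871/292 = 44.08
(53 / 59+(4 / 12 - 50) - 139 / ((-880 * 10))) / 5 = -75936997 / 7788000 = -9.75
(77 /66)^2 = 49 /36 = 1.36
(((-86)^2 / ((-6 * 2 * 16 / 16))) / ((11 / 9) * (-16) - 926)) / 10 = 5547 / 85100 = 0.07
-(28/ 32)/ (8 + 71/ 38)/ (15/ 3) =-133/ 7500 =-0.02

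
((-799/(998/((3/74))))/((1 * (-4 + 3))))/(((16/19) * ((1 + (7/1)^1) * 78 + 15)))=15181/251687616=0.00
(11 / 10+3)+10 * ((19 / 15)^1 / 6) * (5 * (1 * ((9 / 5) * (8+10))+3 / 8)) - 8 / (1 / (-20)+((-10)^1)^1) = 2820869 / 8040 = 350.85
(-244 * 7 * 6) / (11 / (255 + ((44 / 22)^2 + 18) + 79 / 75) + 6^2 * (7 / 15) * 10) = -71237264 / 1168099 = -60.99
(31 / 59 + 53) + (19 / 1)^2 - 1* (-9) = 24988 / 59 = 423.53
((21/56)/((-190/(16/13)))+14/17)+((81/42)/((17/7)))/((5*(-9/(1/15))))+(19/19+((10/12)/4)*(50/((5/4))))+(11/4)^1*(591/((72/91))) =6934358513/3359200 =2064.29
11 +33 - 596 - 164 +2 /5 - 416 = -1131.60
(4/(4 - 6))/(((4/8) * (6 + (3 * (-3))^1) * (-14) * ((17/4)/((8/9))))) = -64/3213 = -0.02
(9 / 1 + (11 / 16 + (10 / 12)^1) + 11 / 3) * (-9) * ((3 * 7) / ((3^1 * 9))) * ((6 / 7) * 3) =-2043 / 8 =-255.38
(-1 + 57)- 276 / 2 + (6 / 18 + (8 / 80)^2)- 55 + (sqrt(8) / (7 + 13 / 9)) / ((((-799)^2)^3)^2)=-40997 / 300 + 9*sqrt(2) / 2572438189767225055486771017284755238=-136.66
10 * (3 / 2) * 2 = 30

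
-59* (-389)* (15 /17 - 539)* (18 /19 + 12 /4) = -15746681100 /323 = -48751334.67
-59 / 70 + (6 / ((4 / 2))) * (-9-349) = -75239 / 70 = -1074.84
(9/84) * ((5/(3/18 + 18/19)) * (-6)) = -2565/889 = -2.89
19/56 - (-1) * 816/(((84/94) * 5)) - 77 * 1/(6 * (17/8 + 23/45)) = 178.10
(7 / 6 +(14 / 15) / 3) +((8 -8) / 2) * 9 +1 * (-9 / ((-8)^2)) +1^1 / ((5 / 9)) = 1807 / 576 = 3.14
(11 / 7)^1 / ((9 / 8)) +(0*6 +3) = 277 / 63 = 4.40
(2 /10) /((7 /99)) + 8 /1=379 /35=10.83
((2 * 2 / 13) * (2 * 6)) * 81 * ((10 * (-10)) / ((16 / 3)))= -72900 / 13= -5607.69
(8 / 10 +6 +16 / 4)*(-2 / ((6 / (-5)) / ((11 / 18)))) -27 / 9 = 8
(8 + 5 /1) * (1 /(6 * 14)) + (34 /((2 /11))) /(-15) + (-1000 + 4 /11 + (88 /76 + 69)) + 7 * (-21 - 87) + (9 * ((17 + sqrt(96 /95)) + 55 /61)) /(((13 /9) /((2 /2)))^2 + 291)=-10787468905421 /6355886460 + 729 * sqrt(570) /563825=-1697.21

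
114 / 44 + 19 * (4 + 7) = 4655 / 22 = 211.59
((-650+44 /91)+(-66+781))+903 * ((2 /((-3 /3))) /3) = -536.52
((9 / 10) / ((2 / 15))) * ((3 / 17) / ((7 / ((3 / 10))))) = 243 / 4760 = 0.05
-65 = -65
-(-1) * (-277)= -277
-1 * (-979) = 979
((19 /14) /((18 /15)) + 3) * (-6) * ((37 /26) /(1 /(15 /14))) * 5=-962925 /5096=-188.96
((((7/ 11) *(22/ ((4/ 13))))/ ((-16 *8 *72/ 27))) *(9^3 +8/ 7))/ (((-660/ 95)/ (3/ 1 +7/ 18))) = 77007437/ 1622016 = 47.48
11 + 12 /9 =37 /3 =12.33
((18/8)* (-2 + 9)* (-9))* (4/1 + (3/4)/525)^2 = -635493681/280000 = -2269.62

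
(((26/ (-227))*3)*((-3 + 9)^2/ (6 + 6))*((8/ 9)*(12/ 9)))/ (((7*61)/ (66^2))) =-12.46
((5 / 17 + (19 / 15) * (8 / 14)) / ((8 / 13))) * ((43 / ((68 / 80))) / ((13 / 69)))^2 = 53317375710 / 447083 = 119256.10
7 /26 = 0.27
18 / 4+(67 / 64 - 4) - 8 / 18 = 635 / 576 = 1.10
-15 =-15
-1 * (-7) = 7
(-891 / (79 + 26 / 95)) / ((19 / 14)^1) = -62370 / 7531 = -8.28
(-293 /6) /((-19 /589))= 9083 /6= 1513.83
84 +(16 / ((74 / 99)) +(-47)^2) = 85633 / 37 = 2314.41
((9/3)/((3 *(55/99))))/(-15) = -3/25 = -0.12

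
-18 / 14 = -9 / 7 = -1.29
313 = 313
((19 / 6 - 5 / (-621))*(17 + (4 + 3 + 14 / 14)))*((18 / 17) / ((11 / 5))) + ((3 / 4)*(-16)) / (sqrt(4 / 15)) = 492875 / 12903 - 6*sqrt(15) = 14.96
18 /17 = 1.06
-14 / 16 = -7 / 8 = -0.88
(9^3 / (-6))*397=-96471 / 2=-48235.50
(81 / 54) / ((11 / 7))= 0.95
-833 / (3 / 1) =-833 / 3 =-277.67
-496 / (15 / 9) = -1488 / 5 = -297.60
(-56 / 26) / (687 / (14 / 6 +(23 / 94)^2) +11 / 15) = -26644380 / 3560215997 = -0.01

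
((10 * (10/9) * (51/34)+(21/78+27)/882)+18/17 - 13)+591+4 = 233811437/389844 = 599.76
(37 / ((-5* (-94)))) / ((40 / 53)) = 1961 / 18800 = 0.10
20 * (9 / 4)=45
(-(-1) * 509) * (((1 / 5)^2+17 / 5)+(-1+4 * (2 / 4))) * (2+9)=621489 / 25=24859.56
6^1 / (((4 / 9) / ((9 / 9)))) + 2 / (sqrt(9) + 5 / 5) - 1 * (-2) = 16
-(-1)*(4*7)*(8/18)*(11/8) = 154/9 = 17.11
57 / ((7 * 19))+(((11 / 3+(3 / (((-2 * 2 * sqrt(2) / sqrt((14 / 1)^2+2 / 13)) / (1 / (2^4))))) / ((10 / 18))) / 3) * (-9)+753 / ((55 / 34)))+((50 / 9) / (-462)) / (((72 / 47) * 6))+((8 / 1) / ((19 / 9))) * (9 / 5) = 81 * sqrt(663) / 832+39396588023 / 85322160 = 464.25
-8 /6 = -4 /3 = -1.33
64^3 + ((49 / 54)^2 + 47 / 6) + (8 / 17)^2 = 220922522107 / 842724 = 262152.88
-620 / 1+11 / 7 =-4329 / 7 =-618.43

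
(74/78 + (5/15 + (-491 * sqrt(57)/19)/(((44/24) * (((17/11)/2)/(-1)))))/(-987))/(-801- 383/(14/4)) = -36506/35045127 + 1964 * sqrt(57)/96748513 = -0.00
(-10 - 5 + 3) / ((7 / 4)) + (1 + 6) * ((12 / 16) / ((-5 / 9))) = -2283 / 140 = -16.31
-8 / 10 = -4 / 5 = -0.80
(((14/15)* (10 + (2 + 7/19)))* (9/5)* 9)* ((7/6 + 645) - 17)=2235555/19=117660.79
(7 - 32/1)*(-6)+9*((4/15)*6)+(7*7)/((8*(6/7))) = 41171/240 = 171.55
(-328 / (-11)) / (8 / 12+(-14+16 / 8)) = -492 / 187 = -2.63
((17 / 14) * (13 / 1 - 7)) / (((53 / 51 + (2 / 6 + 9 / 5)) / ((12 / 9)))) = 3.06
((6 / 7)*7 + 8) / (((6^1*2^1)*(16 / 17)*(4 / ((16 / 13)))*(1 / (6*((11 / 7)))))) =187 / 52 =3.60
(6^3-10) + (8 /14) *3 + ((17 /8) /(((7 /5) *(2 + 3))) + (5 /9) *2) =105401 /504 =209.13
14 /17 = 0.82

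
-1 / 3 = -0.33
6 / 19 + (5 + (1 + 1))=139 / 19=7.32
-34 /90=-17 /45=-0.38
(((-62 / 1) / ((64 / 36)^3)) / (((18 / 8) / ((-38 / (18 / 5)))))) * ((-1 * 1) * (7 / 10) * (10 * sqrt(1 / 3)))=-61845 * sqrt(3) / 512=-209.22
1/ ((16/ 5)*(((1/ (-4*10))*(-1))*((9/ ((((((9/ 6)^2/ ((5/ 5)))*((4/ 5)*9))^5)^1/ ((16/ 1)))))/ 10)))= 387420489/ 400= 968551.22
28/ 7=4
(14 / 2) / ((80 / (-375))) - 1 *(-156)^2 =-389901 / 16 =-24368.81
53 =53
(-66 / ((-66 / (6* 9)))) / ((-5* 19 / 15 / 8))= -1296 / 19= -68.21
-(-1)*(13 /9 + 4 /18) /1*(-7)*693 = -8085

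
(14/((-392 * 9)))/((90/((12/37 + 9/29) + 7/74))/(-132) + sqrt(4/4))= -3443/56448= -0.06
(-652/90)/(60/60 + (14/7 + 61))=-163/1440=-0.11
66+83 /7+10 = 615 /7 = 87.86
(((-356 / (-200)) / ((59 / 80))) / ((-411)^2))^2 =506944 / 2483197826573025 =0.00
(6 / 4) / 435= 1 / 290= 0.00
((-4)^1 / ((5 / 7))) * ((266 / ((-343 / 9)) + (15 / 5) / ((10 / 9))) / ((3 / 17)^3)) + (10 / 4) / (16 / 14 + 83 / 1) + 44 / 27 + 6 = 24315465991 / 5566050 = 4368.53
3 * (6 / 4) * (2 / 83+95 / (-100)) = -13833 / 3320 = -4.17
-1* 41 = -41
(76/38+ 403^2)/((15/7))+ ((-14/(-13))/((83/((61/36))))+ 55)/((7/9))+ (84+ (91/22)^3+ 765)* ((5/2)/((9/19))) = 584244264871073/7238190960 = 80716.89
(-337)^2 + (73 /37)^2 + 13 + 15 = 155519622 /1369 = 113600.89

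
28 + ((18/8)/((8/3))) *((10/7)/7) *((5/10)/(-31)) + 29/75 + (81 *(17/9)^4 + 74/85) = 1774362633073/1673330400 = 1060.38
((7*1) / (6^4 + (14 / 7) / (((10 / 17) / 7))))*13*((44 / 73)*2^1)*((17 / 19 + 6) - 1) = 4484480 / 9152813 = 0.49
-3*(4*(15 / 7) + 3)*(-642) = 156006 / 7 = 22286.57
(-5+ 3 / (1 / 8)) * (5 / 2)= 95 / 2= 47.50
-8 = -8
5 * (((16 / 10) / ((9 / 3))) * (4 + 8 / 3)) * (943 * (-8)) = -1207040 / 9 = -134115.56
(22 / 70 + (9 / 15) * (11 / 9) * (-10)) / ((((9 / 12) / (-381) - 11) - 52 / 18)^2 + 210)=-5135215536 / 294807160235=-0.02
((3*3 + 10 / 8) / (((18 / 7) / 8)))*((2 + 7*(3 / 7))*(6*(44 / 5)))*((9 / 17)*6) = 454608 / 17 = 26741.65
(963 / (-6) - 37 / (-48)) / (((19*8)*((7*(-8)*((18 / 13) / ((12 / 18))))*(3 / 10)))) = 498355 / 16547328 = 0.03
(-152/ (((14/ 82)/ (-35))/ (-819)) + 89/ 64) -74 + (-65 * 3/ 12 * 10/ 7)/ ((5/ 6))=-11433022929/ 448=-25520140.47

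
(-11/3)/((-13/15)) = 55/13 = 4.23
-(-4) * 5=20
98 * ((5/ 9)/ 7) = 70/ 9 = 7.78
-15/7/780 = -1/364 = -0.00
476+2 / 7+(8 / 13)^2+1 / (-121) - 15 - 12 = 64365130 / 143143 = 449.66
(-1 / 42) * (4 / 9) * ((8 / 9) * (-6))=32 / 567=0.06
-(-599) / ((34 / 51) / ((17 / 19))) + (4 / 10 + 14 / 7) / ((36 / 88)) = 809.79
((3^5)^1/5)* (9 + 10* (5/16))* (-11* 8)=-259281/5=-51856.20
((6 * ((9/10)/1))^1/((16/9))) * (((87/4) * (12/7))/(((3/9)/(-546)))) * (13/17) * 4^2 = -192932766/85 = -2269797.25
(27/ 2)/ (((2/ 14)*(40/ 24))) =567/ 10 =56.70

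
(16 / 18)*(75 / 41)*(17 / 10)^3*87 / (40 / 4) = 142477 / 2050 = 69.50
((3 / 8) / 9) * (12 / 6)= 1 / 12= 0.08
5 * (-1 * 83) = -415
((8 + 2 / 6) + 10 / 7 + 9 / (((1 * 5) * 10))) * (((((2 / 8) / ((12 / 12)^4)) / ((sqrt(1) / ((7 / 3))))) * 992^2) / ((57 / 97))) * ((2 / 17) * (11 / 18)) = 1370113906304 / 1962225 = 698245.06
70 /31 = 2.26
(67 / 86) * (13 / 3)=871 / 258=3.38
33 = 33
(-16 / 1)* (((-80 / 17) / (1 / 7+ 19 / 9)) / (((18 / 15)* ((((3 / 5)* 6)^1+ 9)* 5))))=1600 / 3621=0.44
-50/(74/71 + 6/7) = -12425/472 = -26.32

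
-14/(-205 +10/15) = 0.07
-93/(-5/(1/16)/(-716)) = -16647/20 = -832.35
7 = 7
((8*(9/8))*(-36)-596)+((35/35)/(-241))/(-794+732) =-13746639/14942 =-920.00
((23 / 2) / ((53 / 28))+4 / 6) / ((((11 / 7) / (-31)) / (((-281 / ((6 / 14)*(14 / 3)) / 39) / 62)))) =527156 / 68211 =7.73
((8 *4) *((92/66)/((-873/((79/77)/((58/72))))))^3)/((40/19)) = -233425520121856/1825968141720715292685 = -0.00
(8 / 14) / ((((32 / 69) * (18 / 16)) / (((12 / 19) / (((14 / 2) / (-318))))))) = -29256 / 931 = -31.42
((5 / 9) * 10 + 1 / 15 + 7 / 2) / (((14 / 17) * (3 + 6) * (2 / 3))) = 13957 / 7560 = 1.85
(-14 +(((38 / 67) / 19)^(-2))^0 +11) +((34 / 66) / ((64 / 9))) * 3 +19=12121 / 704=17.22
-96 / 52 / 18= -4 / 39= -0.10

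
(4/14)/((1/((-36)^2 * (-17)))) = -44064/7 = -6294.86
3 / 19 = 0.16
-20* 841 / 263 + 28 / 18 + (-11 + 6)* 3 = -183203 / 2367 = -77.40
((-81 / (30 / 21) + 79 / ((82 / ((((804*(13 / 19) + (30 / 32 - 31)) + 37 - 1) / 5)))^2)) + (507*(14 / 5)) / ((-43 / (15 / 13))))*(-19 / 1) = -33741462769933 / 35158451200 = -959.70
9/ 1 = 9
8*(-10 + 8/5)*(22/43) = -34.38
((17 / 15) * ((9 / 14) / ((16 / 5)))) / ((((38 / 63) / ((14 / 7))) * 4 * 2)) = 459 / 4864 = 0.09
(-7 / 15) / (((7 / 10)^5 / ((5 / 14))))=-50000 / 50421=-0.99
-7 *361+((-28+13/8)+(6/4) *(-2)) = -20451/8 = -2556.38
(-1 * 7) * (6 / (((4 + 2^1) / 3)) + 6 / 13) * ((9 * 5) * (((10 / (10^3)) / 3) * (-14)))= 1323 / 26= 50.88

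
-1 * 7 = -7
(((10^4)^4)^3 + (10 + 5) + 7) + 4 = 1000000000000000000000000000000000000000000000026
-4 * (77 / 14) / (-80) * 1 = 11 / 40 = 0.28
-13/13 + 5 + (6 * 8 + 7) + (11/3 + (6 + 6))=74.67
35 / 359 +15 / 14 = 5875 / 5026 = 1.17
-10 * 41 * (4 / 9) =-182.22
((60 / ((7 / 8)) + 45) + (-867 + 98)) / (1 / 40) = -26217.14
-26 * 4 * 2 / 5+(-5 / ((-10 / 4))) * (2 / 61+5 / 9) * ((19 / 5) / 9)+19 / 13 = -12731507 / 321165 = -39.64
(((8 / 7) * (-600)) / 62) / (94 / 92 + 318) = -4416 / 127379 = -0.03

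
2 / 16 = 1 / 8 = 0.12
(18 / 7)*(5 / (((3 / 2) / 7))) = 60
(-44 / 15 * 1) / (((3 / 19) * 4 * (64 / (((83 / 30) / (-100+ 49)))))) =17347 / 4406400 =0.00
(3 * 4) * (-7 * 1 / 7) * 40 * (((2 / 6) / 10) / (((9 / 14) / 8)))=-1792 / 9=-199.11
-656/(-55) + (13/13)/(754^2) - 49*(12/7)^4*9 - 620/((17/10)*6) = -301424611096171/78139681620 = -3857.51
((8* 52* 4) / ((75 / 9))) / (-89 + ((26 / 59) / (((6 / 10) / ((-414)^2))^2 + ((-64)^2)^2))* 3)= -403223047810526793203328 / 179721811014438932951275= -2.24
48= 48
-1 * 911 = -911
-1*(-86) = 86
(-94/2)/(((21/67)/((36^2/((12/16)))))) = -1813824/7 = -259117.71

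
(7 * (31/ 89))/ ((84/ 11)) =341/ 1068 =0.32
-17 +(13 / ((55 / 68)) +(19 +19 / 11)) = 99 / 5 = 19.80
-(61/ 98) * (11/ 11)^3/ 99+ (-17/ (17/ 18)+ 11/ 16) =-1344215/ 77616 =-17.32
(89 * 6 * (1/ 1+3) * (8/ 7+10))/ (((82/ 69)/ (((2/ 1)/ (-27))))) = -425776/ 287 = -1483.54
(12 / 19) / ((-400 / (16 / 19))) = -12 / 9025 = -0.00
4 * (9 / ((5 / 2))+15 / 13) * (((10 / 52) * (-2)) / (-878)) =618 / 74191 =0.01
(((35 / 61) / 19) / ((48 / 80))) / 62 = 175 / 215574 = 0.00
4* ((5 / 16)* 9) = 45 / 4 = 11.25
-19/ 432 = -0.04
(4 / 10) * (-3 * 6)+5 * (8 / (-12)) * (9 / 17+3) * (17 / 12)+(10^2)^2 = 149642 / 15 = 9976.13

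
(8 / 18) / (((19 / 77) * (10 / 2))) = 308 / 855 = 0.36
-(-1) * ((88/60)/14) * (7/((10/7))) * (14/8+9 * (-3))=-7777/600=-12.96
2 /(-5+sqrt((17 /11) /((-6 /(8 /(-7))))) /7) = -113190 /282907 - 28 * sqrt(3927) /282907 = -0.41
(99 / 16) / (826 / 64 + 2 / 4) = 6 / 13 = 0.46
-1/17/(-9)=1/153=0.01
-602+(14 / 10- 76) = -3383 / 5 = -676.60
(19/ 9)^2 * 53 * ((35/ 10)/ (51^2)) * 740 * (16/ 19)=41730080/ 210681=198.07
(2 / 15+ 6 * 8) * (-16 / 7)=-11552 / 105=-110.02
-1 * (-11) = 11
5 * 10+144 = 194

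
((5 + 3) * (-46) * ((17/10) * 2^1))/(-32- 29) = 6256/305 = 20.51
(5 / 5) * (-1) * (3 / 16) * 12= -9 / 4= -2.25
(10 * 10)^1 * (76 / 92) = 1900 / 23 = 82.61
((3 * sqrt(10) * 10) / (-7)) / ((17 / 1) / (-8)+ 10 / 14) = 240 * sqrt(10) / 79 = 9.61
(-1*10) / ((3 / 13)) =-130 / 3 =-43.33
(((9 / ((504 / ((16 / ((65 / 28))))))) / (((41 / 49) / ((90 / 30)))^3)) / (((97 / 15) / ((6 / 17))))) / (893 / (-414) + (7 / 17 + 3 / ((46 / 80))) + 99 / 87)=5491776259872 / 81775383136187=0.07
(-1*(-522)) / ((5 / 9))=4698 / 5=939.60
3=3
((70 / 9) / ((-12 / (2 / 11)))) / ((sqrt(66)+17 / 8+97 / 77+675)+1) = -164052392 / 945637431687+241472*sqrt(66) / 945637431687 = -0.00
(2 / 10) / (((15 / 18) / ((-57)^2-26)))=773.52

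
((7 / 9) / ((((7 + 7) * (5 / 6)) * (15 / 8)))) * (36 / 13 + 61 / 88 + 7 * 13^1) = 3.36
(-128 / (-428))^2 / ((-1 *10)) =-512 / 57245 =-0.01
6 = 6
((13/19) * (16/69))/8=26/1311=0.02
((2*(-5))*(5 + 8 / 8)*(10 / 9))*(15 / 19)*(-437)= 23000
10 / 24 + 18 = 221 / 12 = 18.42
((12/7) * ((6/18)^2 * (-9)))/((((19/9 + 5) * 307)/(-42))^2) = -15309/24127744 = -0.00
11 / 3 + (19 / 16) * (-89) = -102.02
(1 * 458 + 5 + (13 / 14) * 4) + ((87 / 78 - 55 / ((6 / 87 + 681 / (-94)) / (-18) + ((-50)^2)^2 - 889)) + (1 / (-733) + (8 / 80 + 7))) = 48569098338223033726 / 102266170740323135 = 474.93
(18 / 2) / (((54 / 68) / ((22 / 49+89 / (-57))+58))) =5402158 / 8379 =644.73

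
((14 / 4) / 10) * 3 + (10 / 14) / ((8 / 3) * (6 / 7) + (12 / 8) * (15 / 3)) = 3077 / 2740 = 1.12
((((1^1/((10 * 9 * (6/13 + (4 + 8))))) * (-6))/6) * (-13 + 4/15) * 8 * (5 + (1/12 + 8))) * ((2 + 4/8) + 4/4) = 2728817/656100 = 4.16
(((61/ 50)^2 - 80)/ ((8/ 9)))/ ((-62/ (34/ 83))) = 30030687/ 51460000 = 0.58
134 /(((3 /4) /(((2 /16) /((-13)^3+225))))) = -67 /5916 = -0.01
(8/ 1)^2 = 64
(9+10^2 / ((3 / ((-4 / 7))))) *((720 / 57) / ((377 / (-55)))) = 928400 / 50141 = 18.52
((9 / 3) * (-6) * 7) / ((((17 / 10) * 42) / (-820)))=24600 / 17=1447.06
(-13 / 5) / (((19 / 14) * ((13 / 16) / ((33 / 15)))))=-2464 / 475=-5.19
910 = 910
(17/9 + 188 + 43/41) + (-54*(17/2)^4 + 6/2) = -281689.44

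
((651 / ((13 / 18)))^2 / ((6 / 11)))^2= 63371916927986436 / 28561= 2218826964321.50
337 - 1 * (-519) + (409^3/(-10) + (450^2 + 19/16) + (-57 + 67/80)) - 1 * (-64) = -53107423/8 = -6638427.88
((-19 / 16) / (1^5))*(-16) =19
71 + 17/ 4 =301/ 4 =75.25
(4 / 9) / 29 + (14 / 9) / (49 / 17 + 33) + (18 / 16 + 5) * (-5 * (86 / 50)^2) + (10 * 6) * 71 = 7375770631 / 1769000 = 4169.46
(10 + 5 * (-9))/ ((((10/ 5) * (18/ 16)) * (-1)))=140/ 9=15.56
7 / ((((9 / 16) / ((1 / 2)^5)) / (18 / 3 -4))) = 7 / 9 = 0.78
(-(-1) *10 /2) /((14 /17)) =85 /14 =6.07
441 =441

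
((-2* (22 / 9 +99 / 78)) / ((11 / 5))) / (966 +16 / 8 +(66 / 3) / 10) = -1975 / 567567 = -0.00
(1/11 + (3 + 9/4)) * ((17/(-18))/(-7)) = 3995/5544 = 0.72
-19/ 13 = -1.46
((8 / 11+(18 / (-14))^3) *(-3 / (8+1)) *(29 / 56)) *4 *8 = 611900 / 79233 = 7.72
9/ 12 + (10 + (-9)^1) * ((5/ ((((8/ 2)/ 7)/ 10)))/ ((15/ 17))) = 1199/ 12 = 99.92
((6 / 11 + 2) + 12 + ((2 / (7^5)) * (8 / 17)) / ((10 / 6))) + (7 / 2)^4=41387834193 / 251432720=164.61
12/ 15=4/ 5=0.80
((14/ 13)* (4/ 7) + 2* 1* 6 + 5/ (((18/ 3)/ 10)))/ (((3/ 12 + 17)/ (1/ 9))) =3268/ 24219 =0.13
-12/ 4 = -3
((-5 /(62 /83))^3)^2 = 5108443333890625 /56800235584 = 89937.01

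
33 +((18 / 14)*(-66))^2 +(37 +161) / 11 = 355335 / 49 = 7251.73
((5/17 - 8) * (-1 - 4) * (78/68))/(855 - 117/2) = 8515/153459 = 0.06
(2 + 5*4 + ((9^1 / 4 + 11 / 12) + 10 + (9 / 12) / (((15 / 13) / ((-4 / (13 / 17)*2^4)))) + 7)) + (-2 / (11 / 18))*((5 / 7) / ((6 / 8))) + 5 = -23909 / 2310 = -10.35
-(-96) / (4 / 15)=360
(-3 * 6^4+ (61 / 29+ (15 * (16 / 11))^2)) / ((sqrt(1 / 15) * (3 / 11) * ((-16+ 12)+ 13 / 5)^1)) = 59826055 * sqrt(15) / 6699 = 34588.05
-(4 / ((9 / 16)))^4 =-16777216 / 6561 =-2557.11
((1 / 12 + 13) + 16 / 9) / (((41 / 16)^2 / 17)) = 582080 / 15129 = 38.47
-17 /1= -17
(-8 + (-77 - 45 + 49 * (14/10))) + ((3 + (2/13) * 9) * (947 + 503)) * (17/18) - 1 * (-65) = 1171577/195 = 6008.09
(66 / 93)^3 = 10648 / 29791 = 0.36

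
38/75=0.51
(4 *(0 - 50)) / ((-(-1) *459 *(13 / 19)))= -3800 / 5967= -0.64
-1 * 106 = -106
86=86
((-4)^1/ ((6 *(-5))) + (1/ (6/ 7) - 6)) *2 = -9.40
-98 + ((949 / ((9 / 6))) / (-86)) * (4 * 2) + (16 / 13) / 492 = -3594850 / 22919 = -156.85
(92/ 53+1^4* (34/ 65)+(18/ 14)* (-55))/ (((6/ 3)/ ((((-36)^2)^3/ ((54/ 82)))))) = -113139058016.06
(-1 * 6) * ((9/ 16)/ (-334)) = 27/ 2672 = 0.01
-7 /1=-7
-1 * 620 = -620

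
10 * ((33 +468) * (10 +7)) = 85170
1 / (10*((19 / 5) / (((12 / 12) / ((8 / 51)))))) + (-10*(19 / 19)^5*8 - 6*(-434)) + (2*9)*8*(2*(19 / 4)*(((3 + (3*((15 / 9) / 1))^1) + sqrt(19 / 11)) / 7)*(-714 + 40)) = -2237010395 / 2128 - 922032*sqrt(209) / 77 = -1224339.18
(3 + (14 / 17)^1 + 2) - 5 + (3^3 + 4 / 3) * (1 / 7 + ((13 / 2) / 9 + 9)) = 1801427 / 6426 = 280.33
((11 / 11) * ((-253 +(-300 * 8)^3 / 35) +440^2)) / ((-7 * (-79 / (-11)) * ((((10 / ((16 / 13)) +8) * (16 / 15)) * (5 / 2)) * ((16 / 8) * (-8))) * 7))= -30397912281 / 18642736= -1630.55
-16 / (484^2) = -1 / 14641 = -0.00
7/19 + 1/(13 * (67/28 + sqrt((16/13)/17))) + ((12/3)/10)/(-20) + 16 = 609732007/37221950 - 3136 * sqrt(221)/12733825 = 16.38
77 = 77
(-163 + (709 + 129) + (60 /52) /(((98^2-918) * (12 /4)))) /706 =76219655 /79720108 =0.96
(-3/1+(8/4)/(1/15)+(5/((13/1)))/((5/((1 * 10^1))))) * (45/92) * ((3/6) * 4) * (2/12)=5415/1196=4.53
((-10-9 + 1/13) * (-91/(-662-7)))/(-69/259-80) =148666/4635947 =0.03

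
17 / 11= 1.55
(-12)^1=-12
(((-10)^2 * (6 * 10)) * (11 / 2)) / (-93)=-11000 / 31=-354.84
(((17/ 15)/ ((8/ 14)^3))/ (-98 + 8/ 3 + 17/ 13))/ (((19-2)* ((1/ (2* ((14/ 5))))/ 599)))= -18696587/ 1466800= -12.75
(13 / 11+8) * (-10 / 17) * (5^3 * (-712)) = 89890000 / 187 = 480695.19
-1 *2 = -2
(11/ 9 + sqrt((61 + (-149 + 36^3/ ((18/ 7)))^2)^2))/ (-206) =-2914380785/ 1854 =-1571942.17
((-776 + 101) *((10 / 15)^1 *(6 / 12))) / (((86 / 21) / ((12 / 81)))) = -350 / 43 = -8.14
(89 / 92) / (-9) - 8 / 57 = -3899 / 15732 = -0.25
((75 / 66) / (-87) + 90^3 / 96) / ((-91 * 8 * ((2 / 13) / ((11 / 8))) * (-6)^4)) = -29068825 / 404103168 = -0.07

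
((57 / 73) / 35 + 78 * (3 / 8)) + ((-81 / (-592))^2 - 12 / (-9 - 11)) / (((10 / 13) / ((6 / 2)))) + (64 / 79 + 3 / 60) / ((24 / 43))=23504144452227 / 707394060800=33.23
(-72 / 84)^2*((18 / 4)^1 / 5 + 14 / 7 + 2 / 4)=612 / 245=2.50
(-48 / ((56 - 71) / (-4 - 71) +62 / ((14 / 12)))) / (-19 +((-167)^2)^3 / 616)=-68992 / 2699926151904637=-0.00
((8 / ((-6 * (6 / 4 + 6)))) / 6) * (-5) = 4 / 27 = 0.15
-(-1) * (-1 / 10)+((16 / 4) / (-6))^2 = 31 / 90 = 0.34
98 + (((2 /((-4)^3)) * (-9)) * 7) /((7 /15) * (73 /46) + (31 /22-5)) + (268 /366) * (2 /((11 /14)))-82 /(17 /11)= 546242655319 /11845393824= 46.11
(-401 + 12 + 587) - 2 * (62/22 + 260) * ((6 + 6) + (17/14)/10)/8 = -526621/880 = -598.43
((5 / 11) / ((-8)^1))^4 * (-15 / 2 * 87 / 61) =-815625 / 7316283392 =-0.00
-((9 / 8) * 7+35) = -343 / 8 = -42.88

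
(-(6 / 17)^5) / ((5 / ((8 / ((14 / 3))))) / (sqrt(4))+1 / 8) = -93312 / 26977283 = -0.00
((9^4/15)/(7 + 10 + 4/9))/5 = 19683/3925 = 5.01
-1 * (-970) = 970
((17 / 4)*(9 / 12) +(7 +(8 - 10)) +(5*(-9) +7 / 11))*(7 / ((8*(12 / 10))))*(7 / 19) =-1559915 / 160512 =-9.72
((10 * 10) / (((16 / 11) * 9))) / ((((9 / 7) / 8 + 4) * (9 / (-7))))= -26950 / 18873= -1.43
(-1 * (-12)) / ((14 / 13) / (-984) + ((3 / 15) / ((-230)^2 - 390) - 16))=-10075618800 / 13435074127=-0.75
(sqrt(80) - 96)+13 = -83+4 * sqrt(5) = -74.06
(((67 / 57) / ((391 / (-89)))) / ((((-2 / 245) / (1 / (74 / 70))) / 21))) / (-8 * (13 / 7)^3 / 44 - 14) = -1350466399975 / 31454267136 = -42.93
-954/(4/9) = -4293/2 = -2146.50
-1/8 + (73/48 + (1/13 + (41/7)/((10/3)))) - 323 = -6983779/21840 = -319.77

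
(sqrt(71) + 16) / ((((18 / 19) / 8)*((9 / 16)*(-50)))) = -9728 / 2025 - 608*sqrt(71) / 2025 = -7.33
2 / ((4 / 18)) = 9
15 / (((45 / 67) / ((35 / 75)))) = 469 / 45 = 10.42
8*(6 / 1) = 48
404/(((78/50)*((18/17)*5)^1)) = 17170/351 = 48.92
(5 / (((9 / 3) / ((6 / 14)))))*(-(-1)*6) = 30 / 7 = 4.29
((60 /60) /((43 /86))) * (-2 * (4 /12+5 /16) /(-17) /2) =31 /408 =0.08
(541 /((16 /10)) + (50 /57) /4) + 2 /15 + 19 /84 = 5405713 /15960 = 338.70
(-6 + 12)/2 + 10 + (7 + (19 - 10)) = 29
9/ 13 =0.69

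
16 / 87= 0.18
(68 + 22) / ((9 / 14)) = 140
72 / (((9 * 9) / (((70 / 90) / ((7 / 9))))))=0.89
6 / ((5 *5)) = 6 / 25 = 0.24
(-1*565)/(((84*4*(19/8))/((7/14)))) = -565/1596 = -0.35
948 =948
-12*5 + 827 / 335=-57.53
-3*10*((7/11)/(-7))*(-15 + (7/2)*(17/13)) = -4065/143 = -28.43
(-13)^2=169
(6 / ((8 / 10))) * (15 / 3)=75 / 2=37.50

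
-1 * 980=-980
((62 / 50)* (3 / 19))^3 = 804357 / 107171875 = 0.01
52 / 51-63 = -61.98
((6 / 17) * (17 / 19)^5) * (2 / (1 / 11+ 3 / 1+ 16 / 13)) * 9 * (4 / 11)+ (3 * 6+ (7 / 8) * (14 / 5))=105874135693 / 5100763940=20.76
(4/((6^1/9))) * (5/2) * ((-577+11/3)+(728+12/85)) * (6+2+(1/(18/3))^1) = 967162/51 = 18963.96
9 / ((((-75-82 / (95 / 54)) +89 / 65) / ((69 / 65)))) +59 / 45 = 8230427 / 6682410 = 1.23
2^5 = 32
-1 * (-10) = 10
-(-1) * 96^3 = 884736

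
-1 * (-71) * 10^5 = 7100000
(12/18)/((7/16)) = 32/21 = 1.52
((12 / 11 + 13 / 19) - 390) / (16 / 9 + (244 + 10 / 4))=-35622 / 22781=-1.56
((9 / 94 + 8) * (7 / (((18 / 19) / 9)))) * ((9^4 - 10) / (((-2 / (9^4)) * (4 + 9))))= -4350247187643 / 4888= -889985103.85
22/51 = 0.43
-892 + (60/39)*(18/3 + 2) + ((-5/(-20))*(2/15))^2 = -10292387/11700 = -879.69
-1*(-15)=15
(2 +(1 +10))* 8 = 104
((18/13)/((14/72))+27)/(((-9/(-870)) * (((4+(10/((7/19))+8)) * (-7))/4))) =-600300/12467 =-48.15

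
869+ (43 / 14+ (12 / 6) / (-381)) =4651601 / 5334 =872.07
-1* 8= -8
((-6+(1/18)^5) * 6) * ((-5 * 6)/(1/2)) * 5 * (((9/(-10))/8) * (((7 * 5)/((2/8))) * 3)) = -1984046225/3888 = -510299.95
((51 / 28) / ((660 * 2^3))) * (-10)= -0.00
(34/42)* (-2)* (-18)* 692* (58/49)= 8187744/343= 23870.97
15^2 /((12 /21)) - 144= 999 /4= 249.75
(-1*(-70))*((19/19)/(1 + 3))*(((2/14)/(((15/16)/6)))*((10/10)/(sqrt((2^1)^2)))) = 8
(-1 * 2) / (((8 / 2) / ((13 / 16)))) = -13 / 32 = -0.41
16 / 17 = 0.94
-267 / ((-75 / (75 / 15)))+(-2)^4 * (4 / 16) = 109 / 5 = 21.80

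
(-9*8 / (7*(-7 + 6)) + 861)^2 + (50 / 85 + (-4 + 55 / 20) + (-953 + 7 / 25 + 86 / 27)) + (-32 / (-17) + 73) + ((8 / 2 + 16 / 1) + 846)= 1707358117273 / 2249100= 759129.48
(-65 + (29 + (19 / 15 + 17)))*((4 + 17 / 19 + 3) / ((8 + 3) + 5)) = -35 / 4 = -8.75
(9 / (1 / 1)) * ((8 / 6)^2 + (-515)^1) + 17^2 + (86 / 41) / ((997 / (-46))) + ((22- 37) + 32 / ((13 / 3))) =-2305064581 / 531401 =-4337.71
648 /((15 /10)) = 432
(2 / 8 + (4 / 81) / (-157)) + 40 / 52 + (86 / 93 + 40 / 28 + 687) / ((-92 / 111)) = -830.70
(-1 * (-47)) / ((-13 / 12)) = -564 / 13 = -43.38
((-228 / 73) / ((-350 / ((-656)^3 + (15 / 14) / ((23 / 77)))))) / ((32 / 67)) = -49592842650249 / 9402400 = -5274487.65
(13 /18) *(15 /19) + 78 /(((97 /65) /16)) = 9253985 /11058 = 836.86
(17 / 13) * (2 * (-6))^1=-204 / 13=-15.69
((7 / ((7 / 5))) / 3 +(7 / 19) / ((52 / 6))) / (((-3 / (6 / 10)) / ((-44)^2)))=-2451944 / 3705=-661.79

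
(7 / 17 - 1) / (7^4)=-10 / 40817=-0.00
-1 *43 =-43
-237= -237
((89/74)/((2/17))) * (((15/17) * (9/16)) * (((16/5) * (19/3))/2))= 51.42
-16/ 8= -2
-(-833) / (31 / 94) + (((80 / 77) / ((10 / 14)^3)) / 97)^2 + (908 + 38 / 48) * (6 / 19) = 4715546749677661 / 1676425052500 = 2812.86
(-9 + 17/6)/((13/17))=-629/78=-8.06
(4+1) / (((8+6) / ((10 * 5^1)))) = 17.86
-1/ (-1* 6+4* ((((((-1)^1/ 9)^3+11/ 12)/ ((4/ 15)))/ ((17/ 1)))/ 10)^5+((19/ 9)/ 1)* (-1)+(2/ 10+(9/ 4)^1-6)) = 35537860037412126720/ 414410934070433114911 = 0.09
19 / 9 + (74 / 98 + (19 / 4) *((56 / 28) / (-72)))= 6431 / 2352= 2.73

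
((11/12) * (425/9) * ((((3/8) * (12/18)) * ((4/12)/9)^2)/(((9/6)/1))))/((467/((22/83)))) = 51425/9155193156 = 0.00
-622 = -622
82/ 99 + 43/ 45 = 1.78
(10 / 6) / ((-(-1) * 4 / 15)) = 25 / 4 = 6.25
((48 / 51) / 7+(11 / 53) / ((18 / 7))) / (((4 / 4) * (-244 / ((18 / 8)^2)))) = -219843 / 49245056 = -0.00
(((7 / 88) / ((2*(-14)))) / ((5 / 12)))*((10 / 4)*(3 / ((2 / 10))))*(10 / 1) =-225 / 88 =-2.56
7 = 7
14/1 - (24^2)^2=-331762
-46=-46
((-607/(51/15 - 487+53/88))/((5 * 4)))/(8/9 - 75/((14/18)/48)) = -38241/2816301788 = -0.00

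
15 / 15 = 1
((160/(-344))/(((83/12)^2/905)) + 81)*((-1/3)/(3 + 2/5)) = -35646645/5035859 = -7.08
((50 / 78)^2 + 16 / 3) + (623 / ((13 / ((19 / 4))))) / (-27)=-49037 / 18252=-2.69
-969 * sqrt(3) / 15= -323 * sqrt(3) / 5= -111.89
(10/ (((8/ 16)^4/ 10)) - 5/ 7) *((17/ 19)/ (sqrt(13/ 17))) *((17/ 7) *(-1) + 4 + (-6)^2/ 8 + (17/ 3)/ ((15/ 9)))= 15498.50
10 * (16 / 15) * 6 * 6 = 384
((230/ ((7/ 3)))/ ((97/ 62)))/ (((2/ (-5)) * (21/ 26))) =-926900/ 4753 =-195.01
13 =13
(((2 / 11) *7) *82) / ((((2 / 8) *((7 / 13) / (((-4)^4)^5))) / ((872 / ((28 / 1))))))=2044106465244872704 / 77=26546837210972372.78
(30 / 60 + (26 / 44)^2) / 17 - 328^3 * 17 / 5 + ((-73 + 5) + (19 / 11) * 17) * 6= -4935891158497 / 41140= -119977908.57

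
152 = 152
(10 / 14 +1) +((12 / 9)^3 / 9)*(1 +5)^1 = 1868 / 567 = 3.29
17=17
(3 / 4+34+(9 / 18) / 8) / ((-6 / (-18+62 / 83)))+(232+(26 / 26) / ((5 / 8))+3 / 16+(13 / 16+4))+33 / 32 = 13535029 / 39840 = 339.73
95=95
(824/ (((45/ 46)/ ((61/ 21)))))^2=5346009876736/ 893025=5986405.62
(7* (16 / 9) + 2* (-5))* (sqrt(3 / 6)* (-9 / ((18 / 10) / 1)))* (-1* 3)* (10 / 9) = 550* sqrt(2) / 27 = 28.81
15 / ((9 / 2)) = 10 / 3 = 3.33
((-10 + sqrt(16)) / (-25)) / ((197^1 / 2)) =12 / 4925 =0.00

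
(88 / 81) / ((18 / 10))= 0.60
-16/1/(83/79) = -1264/83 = -15.23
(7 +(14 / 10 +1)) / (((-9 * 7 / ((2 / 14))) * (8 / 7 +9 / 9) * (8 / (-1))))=47 / 37800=0.00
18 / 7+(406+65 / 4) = 11895 / 28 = 424.82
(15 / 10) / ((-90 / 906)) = -151 / 10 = -15.10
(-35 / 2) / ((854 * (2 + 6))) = -5 / 1952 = -0.00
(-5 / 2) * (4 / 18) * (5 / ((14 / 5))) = -125 / 126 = -0.99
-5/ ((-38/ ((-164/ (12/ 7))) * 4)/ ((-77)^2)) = -18658.15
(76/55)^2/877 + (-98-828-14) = -2493743724/2652925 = -940.00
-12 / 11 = -1.09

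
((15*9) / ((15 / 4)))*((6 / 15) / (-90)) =-4 / 25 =-0.16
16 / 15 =1.07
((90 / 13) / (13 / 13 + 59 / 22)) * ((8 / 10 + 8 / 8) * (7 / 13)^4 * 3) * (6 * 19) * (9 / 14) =62.56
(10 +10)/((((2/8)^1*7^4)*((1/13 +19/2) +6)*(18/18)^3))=0.00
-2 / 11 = -0.18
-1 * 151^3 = -3442951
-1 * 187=-187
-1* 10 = -10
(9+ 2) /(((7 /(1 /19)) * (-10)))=-11 /1330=-0.01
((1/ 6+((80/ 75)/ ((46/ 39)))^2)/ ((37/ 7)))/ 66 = 546847/ 193772700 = 0.00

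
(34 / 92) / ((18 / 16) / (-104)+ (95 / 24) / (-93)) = -6.92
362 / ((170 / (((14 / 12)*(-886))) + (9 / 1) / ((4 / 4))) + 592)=1122562 / 1863191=0.60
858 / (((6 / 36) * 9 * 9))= 572 / 9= 63.56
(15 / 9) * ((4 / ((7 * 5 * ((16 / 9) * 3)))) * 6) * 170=255 / 7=36.43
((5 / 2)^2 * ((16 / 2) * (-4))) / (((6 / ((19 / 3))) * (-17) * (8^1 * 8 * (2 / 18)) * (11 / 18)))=4275 / 1496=2.86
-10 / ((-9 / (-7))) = -70 / 9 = -7.78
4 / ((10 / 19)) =7.60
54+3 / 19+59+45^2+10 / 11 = 447065 / 209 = 2139.07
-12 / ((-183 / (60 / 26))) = 120 / 793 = 0.15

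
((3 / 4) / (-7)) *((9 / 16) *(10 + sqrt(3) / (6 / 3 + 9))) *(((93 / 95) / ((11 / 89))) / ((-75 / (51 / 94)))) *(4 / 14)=0.01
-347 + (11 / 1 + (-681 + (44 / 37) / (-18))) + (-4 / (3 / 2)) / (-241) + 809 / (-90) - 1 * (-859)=-44685911 / 267510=-167.04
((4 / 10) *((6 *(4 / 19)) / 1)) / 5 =48 / 475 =0.10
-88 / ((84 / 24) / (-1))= 25.14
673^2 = 452929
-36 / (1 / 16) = -576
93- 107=-14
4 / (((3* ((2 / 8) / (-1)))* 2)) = -8 / 3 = -2.67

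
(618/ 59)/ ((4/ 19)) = 5871/ 118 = 49.75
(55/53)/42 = 55/2226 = 0.02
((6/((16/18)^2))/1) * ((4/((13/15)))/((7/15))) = 54675/728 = 75.10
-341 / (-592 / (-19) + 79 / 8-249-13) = 51832 / 33587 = 1.54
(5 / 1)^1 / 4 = 5 / 4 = 1.25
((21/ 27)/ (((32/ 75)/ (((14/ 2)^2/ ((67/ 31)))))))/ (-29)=-265825/ 186528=-1.43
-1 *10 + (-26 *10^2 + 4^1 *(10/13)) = -33890/13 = -2606.92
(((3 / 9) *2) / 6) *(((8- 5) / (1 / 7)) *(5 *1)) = 35 / 3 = 11.67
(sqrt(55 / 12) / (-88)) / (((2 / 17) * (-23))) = 0.01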